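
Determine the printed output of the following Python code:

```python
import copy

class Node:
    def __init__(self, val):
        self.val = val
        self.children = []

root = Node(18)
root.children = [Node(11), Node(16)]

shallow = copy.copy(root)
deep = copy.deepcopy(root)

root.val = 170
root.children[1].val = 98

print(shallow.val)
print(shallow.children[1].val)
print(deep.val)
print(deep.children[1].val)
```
18
98
18
16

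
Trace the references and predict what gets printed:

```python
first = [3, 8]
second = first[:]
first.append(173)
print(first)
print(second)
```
[3, 8, 173]
[3, 8]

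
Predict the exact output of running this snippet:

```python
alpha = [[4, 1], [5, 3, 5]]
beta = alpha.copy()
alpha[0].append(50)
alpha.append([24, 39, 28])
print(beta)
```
[[4, 1, 50], [5, 3, 5]]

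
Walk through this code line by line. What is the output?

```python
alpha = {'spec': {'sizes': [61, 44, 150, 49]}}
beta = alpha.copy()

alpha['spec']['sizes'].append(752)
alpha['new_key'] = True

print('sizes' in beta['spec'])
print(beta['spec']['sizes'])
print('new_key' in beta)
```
True
[61, 44, 150, 49, 752]
False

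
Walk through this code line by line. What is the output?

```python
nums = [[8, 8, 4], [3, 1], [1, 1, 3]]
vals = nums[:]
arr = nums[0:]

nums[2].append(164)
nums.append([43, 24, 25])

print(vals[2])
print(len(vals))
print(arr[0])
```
[1, 1, 3, 164]
3
[8, 8, 4]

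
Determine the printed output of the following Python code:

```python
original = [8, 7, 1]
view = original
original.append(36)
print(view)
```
[8, 7, 1, 36]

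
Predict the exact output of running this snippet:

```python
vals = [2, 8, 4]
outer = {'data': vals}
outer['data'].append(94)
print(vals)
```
[2, 8, 4, 94]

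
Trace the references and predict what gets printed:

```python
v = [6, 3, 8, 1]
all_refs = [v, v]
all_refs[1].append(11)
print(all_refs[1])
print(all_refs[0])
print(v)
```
[6, 3, 8, 1, 11]
[6, 3, 8, 1, 11]
[6, 3, 8, 1, 11]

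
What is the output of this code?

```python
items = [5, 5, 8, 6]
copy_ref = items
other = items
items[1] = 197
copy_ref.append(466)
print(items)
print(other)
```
[5, 197, 8, 6, 466]
[5, 197, 8, 6, 466]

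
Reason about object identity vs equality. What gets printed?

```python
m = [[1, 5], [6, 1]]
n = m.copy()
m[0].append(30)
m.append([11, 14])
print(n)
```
[[1, 5, 30], [6, 1]]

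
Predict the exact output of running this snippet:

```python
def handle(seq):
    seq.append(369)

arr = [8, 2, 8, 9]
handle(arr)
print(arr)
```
[8, 2, 8, 9, 369]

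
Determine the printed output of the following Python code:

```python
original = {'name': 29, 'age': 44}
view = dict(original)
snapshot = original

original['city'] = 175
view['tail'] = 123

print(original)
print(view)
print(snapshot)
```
{'name': 29, 'age': 44, 'city': 175}
{'name': 29, 'age': 44, 'tail': 123}
{'name': 29, 'age': 44, 'city': 175}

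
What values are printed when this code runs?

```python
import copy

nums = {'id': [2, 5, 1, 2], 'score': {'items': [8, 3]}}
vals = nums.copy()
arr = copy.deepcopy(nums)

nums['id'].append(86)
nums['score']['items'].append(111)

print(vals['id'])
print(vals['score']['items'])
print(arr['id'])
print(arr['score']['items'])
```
[2, 5, 1, 2, 86]
[8, 3, 111]
[2, 5, 1, 2]
[8, 3]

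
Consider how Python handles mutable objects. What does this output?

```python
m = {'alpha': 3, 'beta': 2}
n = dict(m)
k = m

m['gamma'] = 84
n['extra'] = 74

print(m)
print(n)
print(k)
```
{'alpha': 3, 'beta': 2, 'gamma': 84}
{'alpha': 3, 'beta': 2, 'extra': 74}
{'alpha': 3, 'beta': 2, 'gamma': 84}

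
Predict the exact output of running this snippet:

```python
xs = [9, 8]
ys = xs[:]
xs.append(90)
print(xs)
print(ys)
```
[9, 8, 90]
[9, 8]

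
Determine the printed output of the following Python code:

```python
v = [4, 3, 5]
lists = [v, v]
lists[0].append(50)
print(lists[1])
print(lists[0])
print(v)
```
[4, 3, 5, 50]
[4, 3, 5, 50]
[4, 3, 5, 50]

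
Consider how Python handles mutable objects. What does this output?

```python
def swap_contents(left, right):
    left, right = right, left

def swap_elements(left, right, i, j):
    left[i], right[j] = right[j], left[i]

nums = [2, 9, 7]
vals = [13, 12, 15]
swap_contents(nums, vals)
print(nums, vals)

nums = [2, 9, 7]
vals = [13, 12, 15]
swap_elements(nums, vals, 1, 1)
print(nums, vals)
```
[2, 9, 7] [13, 12, 15]
[2, 12, 7] [13, 9, 15]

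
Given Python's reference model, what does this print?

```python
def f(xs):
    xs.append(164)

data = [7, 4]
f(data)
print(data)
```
[7, 4, 164]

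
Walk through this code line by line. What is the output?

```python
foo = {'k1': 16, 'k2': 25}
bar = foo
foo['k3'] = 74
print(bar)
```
{'k1': 16, 'k2': 25, 'k3': 74}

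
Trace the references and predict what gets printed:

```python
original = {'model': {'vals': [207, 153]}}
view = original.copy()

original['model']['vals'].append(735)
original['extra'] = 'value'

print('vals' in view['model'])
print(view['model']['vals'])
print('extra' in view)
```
True
[207, 153, 735]
False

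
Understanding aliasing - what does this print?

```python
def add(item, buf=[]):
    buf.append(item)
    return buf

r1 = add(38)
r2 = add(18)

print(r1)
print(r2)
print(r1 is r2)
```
[38, 18]
[38, 18]
True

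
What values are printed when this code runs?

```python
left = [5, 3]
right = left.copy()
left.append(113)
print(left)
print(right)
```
[5, 3, 113]
[5, 3]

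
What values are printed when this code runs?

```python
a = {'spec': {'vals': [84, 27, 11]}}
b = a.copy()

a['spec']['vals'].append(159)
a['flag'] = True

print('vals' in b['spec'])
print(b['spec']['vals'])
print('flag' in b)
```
True
[84, 27, 11, 159]
False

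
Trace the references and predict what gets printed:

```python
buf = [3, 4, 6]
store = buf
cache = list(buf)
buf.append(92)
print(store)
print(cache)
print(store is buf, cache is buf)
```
[3, 4, 6, 92]
[3, 4, 6]
True False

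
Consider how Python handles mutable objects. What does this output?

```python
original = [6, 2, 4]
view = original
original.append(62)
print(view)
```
[6, 2, 4, 62]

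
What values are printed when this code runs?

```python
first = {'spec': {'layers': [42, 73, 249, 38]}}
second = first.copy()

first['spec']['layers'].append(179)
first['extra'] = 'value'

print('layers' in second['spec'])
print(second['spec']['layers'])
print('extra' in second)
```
True
[42, 73, 249, 38, 179]
False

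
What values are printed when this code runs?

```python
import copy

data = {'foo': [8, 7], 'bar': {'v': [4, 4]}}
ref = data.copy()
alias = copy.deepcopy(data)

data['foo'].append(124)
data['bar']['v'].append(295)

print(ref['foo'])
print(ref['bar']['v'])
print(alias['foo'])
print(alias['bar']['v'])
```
[8, 7, 124]
[4, 4, 295]
[8, 7]
[4, 4]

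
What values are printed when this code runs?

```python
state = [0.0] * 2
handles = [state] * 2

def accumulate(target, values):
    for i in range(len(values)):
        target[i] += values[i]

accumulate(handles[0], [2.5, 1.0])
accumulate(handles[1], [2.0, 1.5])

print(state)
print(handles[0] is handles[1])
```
[4.5, 2.5]
True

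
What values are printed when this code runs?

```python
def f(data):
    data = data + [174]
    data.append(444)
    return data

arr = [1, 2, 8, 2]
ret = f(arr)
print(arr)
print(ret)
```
[1, 2, 8, 2]
[1, 2, 8, 2, 174, 444]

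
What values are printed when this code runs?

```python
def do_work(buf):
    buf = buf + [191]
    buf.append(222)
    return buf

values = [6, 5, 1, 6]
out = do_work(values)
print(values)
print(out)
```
[6, 5, 1, 6]
[6, 5, 1, 6, 191, 222]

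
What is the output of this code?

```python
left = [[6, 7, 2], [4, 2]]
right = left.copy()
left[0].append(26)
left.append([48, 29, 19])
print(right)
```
[[6, 7, 2, 26], [4, 2]]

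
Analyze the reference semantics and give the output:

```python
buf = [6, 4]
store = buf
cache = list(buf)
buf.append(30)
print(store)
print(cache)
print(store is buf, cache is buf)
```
[6, 4, 30]
[6, 4]
True False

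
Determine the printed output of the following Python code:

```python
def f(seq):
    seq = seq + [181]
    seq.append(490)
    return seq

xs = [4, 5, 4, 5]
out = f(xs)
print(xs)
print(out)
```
[4, 5, 4, 5]
[4, 5, 4, 5, 181, 490]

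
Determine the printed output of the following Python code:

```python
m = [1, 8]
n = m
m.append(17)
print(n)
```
[1, 8, 17]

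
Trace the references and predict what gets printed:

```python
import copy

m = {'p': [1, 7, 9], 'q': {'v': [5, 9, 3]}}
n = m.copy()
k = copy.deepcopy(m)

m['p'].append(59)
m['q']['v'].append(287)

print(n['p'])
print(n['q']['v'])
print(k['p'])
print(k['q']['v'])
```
[1, 7, 9, 59]
[5, 9, 3, 287]
[1, 7, 9]
[5, 9, 3]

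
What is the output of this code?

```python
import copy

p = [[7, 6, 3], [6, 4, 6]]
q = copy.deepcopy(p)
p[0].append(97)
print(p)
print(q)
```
[[7, 6, 3, 97], [6, 4, 6]]
[[7, 6, 3], [6, 4, 6]]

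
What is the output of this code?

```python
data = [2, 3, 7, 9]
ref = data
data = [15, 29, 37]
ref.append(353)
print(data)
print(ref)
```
[15, 29, 37]
[2, 3, 7, 9, 353]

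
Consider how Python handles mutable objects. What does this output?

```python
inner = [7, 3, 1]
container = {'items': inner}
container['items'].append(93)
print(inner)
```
[7, 3, 1, 93]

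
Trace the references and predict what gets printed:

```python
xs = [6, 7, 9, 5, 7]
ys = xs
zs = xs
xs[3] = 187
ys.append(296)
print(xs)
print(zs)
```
[6, 7, 9, 187, 7, 296]
[6, 7, 9, 187, 7, 296]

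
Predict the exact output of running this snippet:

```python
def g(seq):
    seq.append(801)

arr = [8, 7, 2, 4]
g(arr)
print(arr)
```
[8, 7, 2, 4, 801]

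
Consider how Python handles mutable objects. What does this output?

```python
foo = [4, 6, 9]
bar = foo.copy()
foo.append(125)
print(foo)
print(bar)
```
[4, 6, 9, 125]
[4, 6, 9]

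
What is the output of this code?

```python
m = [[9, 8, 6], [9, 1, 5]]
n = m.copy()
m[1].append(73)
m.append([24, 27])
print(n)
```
[[9, 8, 6], [9, 1, 5, 73]]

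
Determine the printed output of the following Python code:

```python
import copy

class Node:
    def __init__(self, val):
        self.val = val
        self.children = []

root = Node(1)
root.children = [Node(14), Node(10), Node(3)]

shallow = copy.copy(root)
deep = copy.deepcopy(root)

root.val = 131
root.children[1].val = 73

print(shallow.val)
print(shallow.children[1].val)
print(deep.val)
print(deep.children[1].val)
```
1
73
1
10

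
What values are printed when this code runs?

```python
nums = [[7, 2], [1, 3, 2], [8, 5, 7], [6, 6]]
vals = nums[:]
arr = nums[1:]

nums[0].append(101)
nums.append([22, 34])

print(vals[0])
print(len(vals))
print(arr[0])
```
[7, 2, 101]
4
[1, 3, 2]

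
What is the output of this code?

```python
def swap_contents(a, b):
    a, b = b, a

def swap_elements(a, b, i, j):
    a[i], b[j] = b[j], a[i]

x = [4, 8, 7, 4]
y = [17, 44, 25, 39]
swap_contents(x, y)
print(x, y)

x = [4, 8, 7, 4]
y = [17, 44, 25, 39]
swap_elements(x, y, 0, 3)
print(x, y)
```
[4, 8, 7, 4] [17, 44, 25, 39]
[39, 8, 7, 4] [17, 44, 25, 4]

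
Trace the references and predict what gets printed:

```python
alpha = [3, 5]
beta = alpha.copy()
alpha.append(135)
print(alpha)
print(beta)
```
[3, 5, 135]
[3, 5]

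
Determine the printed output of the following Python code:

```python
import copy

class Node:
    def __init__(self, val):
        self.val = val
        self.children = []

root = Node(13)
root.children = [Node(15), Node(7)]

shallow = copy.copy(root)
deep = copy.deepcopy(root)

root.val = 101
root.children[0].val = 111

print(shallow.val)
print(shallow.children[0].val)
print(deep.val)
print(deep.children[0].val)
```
13
111
13
15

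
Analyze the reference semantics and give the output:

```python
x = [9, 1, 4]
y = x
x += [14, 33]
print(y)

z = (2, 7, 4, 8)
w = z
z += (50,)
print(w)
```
[9, 1, 4, 14, 33]
(2, 7, 4, 8)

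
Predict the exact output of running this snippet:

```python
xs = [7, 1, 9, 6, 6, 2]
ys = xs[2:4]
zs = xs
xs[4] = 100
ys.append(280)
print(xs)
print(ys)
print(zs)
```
[7, 1, 9, 6, 100, 2]
[9, 6, 280]
[7, 1, 9, 6, 100, 2]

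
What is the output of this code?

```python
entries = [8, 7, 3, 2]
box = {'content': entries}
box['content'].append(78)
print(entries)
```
[8, 7, 3, 2, 78]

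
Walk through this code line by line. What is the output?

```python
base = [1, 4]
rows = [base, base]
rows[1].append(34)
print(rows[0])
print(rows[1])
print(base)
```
[1, 4, 34]
[1, 4, 34]
[1, 4, 34]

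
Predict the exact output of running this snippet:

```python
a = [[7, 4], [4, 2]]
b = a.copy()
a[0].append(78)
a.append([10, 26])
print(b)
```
[[7, 4, 78], [4, 2]]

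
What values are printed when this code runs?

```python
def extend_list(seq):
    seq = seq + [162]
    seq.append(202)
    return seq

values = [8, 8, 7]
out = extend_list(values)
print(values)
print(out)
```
[8, 8, 7]
[8, 8, 7, 162, 202]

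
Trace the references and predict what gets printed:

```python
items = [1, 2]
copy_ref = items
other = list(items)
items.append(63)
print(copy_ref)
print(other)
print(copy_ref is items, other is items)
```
[1, 2, 63]
[1, 2]
True False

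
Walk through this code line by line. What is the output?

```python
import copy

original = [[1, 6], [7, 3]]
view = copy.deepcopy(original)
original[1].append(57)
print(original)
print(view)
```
[[1, 6], [7, 3, 57]]
[[1, 6], [7, 3]]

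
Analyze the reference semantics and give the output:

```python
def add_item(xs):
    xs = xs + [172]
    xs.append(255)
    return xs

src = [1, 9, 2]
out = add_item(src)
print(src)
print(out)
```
[1, 9, 2]
[1, 9, 2, 172, 255]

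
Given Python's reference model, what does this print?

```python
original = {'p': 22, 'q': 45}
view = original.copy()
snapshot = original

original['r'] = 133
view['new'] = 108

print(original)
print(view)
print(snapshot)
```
{'p': 22, 'q': 45, 'r': 133}
{'p': 22, 'q': 45, 'new': 108}
{'p': 22, 'q': 45, 'r': 133}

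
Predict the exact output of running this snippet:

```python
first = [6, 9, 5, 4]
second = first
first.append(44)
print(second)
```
[6, 9, 5, 4, 44]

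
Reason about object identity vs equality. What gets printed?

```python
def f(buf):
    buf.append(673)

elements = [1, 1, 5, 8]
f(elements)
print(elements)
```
[1, 1, 5, 8, 673]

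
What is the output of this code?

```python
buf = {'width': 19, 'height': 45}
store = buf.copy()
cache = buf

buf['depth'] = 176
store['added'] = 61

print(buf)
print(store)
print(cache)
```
{'width': 19, 'height': 45, 'depth': 176}
{'width': 19, 'height': 45, 'added': 61}
{'width': 19, 'height': 45, 'depth': 176}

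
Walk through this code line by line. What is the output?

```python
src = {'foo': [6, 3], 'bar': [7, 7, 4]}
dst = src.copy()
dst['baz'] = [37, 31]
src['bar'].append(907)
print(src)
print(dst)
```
{'foo': [6, 3], 'bar': [7, 7, 4, 907]}
{'foo': [6, 3], 'bar': [7, 7, 4, 907], 'baz': [37, 31]}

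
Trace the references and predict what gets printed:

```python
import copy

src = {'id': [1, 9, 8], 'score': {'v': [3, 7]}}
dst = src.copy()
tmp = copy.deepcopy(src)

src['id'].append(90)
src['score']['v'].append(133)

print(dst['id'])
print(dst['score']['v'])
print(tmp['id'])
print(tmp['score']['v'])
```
[1, 9, 8, 90]
[3, 7, 133]
[1, 9, 8]
[3, 7]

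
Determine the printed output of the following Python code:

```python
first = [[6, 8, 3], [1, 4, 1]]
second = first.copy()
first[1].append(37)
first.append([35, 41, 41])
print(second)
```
[[6, 8, 3], [1, 4, 1, 37]]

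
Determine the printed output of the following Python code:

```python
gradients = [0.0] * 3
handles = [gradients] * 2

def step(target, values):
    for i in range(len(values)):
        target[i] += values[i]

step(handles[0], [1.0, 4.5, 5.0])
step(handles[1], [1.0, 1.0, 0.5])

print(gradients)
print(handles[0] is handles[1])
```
[2.0, 5.5, 5.5]
True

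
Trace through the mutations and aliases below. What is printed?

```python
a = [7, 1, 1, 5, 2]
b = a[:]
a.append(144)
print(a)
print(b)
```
[7, 1, 1, 5, 2, 144]
[7, 1, 1, 5, 2]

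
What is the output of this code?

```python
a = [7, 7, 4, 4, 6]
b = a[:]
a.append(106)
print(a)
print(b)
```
[7, 7, 4, 4, 6, 106]
[7, 7, 4, 4, 6]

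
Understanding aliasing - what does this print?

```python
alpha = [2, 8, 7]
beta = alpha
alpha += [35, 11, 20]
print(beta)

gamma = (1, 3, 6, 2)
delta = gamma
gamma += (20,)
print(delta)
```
[2, 8, 7, 35, 11, 20]
(1, 3, 6, 2)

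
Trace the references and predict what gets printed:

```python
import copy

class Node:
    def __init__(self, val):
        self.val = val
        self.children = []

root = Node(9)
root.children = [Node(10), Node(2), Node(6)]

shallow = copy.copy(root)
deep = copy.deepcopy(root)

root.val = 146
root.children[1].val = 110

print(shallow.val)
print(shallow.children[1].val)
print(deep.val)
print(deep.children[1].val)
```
9
110
9
2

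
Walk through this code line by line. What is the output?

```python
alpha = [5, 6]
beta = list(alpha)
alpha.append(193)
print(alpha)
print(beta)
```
[5, 6, 193]
[5, 6]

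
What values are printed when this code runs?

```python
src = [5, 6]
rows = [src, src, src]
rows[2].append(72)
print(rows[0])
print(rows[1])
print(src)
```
[5, 6, 72]
[5, 6, 72]
[5, 6, 72]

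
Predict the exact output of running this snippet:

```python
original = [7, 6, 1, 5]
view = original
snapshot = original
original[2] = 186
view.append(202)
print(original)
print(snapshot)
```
[7, 6, 186, 5, 202]
[7, 6, 186, 5, 202]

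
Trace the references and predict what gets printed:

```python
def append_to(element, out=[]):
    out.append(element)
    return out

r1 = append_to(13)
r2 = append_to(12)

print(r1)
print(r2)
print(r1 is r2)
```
[13, 12]
[13, 12]
True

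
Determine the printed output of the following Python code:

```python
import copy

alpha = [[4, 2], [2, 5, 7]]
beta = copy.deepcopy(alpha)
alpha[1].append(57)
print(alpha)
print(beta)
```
[[4, 2], [2, 5, 7, 57]]
[[4, 2], [2, 5, 7]]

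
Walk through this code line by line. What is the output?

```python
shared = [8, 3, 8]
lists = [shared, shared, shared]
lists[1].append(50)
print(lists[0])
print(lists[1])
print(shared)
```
[8, 3, 8, 50]
[8, 3, 8, 50]
[8, 3, 8, 50]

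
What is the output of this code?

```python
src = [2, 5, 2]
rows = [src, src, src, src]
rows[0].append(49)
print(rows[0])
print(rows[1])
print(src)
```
[2, 5, 2, 49]
[2, 5, 2, 49]
[2, 5, 2, 49]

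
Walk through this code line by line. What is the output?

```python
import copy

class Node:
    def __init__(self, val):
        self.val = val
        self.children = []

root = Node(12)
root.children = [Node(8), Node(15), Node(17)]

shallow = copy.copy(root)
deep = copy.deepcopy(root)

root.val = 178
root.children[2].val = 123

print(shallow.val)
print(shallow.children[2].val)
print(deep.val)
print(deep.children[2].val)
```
12
123
12
17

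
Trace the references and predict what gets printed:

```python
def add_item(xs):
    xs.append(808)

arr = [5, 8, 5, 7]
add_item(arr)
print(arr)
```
[5, 8, 5, 7, 808]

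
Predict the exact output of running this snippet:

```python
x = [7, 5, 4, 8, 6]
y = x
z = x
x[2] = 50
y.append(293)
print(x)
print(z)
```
[7, 5, 50, 8, 6, 293]
[7, 5, 50, 8, 6, 293]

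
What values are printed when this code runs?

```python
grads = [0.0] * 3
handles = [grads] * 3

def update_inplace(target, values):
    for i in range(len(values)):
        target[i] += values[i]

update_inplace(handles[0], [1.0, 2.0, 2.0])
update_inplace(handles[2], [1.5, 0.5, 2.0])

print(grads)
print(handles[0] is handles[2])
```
[2.5, 2.5, 4.0]
True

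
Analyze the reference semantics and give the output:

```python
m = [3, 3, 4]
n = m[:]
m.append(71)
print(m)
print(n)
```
[3, 3, 4, 71]
[3, 3, 4]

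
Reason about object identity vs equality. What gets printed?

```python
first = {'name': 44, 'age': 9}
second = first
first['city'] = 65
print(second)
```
{'name': 44, 'age': 9, 'city': 65}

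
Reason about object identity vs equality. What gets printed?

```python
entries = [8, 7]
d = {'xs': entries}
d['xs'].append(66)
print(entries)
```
[8, 7, 66]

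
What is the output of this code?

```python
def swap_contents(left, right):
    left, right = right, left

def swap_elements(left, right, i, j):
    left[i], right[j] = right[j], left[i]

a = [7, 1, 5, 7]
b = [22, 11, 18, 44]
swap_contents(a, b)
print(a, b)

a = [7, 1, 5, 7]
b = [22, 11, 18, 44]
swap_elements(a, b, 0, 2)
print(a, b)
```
[7, 1, 5, 7] [22, 11, 18, 44]
[18, 1, 5, 7] [22, 11, 7, 44]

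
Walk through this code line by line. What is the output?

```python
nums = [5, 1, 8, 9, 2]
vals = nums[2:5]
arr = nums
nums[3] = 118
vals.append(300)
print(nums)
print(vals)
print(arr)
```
[5, 1, 8, 118, 2]
[8, 9, 2, 300]
[5, 1, 8, 118, 2]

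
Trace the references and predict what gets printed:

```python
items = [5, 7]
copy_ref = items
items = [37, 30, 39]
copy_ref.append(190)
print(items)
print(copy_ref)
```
[37, 30, 39]
[5, 7, 190]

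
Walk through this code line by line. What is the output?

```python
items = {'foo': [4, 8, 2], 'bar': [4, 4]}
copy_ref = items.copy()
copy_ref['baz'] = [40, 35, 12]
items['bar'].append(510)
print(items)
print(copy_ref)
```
{'foo': [4, 8, 2], 'bar': [4, 4, 510]}
{'foo': [4, 8, 2], 'bar': [4, 4, 510], 'baz': [40, 35, 12]}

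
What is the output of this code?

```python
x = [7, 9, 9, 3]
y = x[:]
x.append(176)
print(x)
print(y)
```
[7, 9, 9, 3, 176]
[7, 9, 9, 3]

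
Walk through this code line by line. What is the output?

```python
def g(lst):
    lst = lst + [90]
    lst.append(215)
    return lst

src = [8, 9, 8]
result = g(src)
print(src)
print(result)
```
[8, 9, 8]
[8, 9, 8, 90, 215]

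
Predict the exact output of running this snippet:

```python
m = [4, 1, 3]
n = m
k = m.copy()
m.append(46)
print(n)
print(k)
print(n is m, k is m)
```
[4, 1, 3, 46]
[4, 1, 3]
True False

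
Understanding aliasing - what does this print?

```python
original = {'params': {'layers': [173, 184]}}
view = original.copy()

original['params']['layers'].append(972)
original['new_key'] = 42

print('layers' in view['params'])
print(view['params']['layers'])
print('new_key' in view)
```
True
[173, 184, 972]
False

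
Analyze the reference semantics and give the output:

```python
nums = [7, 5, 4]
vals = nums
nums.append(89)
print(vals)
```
[7, 5, 4, 89]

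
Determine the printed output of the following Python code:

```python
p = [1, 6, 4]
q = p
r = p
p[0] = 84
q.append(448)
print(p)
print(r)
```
[84, 6, 4, 448]
[84, 6, 4, 448]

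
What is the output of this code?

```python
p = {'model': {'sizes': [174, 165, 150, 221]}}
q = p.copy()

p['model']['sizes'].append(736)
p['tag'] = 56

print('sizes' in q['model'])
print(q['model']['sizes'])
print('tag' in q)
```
True
[174, 165, 150, 221, 736]
False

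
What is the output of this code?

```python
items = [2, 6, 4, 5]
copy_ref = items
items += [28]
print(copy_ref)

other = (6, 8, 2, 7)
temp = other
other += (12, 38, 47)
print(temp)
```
[2, 6, 4, 5, 28]
(6, 8, 2, 7)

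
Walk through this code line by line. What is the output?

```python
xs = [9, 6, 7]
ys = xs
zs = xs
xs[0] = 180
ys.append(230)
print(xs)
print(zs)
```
[180, 6, 7, 230]
[180, 6, 7, 230]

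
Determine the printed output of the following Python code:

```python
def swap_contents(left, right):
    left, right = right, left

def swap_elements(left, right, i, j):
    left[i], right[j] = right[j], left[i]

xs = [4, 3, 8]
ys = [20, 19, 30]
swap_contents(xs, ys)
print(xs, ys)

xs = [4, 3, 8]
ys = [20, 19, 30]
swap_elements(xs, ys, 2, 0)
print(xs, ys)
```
[4, 3, 8] [20, 19, 30]
[4, 3, 20] [8, 19, 30]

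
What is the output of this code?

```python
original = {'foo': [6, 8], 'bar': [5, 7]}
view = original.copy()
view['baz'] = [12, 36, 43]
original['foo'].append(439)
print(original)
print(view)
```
{'foo': [6, 8, 439], 'bar': [5, 7]}
{'foo': [6, 8, 439], 'bar': [5, 7], 'baz': [12, 36, 43]}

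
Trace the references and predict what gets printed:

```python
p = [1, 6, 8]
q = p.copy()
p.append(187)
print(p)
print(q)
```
[1, 6, 8, 187]
[1, 6, 8]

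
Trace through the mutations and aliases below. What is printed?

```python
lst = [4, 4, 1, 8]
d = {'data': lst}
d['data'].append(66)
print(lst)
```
[4, 4, 1, 8, 66]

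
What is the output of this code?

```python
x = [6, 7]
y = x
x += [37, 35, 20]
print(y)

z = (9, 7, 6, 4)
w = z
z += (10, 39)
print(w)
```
[6, 7, 37, 35, 20]
(9, 7, 6, 4)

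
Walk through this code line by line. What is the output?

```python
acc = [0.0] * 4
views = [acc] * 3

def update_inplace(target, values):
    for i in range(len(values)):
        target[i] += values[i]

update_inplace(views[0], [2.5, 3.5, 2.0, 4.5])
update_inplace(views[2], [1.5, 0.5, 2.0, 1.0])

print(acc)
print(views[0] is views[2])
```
[4.0, 4.0, 4.0, 5.5]
True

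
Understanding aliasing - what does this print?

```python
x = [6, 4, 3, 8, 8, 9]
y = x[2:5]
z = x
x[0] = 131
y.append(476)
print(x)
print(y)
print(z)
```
[131, 4, 3, 8, 8, 9]
[3, 8, 8, 476]
[131, 4, 3, 8, 8, 9]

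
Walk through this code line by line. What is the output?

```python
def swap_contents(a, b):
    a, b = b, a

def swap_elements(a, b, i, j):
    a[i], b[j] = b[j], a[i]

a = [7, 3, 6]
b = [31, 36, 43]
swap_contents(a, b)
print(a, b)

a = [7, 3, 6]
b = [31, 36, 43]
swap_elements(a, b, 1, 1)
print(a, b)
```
[7, 3, 6] [31, 36, 43]
[7, 36, 6] [31, 3, 43]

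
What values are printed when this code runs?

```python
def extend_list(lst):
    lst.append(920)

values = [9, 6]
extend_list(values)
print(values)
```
[9, 6, 920]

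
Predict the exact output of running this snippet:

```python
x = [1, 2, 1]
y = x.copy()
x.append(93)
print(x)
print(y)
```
[1, 2, 1, 93]
[1, 2, 1]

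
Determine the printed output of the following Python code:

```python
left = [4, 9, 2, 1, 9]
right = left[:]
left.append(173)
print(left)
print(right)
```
[4, 9, 2, 1, 9, 173]
[4, 9, 2, 1, 9]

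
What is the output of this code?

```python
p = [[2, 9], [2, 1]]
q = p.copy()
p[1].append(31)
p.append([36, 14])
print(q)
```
[[2, 9], [2, 1, 31]]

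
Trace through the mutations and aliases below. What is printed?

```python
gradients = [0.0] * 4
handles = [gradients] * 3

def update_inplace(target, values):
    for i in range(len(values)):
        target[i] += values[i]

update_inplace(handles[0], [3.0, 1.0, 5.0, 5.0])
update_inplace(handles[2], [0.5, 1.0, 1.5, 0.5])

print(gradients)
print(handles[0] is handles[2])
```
[3.5, 2.0, 6.5, 5.5]
True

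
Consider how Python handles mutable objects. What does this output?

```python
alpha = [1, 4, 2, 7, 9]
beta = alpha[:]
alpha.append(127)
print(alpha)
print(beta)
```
[1, 4, 2, 7, 9, 127]
[1, 4, 2, 7, 9]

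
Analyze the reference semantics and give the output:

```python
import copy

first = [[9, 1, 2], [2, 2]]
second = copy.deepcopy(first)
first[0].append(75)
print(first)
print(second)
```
[[9, 1, 2, 75], [2, 2]]
[[9, 1, 2], [2, 2]]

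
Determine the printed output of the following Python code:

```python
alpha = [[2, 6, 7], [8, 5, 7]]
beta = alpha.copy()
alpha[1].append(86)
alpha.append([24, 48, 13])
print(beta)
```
[[2, 6, 7], [8, 5, 7, 86]]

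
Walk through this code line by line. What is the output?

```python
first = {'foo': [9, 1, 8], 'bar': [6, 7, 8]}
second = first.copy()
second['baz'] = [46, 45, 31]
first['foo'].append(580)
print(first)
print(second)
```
{'foo': [9, 1, 8, 580], 'bar': [6, 7, 8]}
{'foo': [9, 1, 8, 580], 'bar': [6, 7, 8], 'baz': [46, 45, 31]}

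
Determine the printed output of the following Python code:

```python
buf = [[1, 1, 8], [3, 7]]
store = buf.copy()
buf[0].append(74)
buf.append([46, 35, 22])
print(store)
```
[[1, 1, 8, 74], [3, 7]]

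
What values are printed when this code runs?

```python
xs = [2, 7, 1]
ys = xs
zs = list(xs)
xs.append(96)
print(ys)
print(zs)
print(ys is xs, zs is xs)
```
[2, 7, 1, 96]
[2, 7, 1]
True False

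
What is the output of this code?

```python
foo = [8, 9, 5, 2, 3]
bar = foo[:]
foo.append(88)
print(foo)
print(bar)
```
[8, 9, 5, 2, 3, 88]
[8, 9, 5, 2, 3]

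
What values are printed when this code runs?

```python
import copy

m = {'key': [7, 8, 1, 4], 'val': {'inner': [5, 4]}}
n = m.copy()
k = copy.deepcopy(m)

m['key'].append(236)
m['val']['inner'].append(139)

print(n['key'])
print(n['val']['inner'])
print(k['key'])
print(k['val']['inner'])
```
[7, 8, 1, 4, 236]
[5, 4, 139]
[7, 8, 1, 4]
[5, 4]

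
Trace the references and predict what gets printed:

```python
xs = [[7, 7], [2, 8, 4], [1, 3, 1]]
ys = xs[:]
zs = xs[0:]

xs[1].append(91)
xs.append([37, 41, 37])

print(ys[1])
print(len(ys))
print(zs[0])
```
[2, 8, 4, 91]
3
[7, 7]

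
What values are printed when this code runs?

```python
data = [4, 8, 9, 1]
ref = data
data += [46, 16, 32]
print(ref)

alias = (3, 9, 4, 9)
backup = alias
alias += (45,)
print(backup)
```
[4, 8, 9, 1, 46, 16, 32]
(3, 9, 4, 9)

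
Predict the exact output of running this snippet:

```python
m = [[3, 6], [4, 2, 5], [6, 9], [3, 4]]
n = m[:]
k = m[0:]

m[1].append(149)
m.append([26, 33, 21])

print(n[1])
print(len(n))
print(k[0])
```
[4, 2, 5, 149]
4
[3, 6]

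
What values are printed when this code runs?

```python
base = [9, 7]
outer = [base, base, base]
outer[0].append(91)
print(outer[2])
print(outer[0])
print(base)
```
[9, 7, 91]
[9, 7, 91]
[9, 7, 91]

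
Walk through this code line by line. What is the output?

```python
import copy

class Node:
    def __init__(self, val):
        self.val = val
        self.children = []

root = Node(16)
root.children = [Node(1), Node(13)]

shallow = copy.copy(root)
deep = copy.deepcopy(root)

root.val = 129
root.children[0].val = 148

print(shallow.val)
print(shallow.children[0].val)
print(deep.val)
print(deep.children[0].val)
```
16
148
16
1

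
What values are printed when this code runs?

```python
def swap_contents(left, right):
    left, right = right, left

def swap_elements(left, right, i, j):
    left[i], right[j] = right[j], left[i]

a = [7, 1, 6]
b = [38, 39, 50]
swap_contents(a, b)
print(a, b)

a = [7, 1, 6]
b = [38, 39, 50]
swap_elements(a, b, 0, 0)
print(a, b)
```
[7, 1, 6] [38, 39, 50]
[38, 1, 6] [7, 39, 50]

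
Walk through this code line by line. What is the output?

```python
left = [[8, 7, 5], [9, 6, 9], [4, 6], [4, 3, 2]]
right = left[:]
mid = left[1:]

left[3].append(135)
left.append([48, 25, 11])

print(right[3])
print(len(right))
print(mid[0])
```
[4, 3, 2, 135]
4
[9, 6, 9]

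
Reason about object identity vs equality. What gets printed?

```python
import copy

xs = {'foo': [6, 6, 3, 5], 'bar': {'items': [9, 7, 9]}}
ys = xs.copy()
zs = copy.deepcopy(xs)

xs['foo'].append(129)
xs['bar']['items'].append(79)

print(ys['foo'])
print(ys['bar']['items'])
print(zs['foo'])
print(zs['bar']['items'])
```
[6, 6, 3, 5, 129]
[9, 7, 9, 79]
[6, 6, 3, 5]
[9, 7, 9]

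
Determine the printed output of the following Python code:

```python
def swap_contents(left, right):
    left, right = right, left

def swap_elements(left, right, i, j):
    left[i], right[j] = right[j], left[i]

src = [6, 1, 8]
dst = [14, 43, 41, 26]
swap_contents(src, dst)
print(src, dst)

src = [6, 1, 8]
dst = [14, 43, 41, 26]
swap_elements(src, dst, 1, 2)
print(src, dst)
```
[6, 1, 8] [14, 43, 41, 26]
[6, 41, 8] [14, 43, 1, 26]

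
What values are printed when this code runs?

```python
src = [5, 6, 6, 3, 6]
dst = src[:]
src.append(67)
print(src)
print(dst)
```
[5, 6, 6, 3, 6, 67]
[5, 6, 6, 3, 6]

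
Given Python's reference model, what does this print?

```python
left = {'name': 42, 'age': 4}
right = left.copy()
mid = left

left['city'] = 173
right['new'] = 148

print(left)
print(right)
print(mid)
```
{'name': 42, 'age': 4, 'city': 173}
{'name': 42, 'age': 4, 'new': 148}
{'name': 42, 'age': 4, 'city': 173}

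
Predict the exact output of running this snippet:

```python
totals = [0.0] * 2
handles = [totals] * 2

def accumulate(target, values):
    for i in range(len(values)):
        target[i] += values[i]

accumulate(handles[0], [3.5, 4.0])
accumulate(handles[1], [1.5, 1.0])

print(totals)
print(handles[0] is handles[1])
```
[5.0, 5.0]
True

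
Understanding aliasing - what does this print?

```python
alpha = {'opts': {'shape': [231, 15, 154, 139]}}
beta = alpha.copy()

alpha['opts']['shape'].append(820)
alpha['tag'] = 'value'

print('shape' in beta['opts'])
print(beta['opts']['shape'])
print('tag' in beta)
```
True
[231, 15, 154, 139, 820]
False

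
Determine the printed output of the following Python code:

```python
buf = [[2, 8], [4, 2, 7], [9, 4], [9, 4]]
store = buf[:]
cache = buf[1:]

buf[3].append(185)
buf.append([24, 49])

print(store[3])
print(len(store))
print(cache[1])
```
[9, 4, 185]
4
[9, 4]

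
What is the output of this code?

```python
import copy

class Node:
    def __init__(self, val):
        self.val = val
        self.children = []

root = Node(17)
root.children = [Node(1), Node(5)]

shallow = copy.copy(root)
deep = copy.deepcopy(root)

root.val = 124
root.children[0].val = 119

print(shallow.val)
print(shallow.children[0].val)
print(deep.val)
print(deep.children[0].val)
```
17
119
17
1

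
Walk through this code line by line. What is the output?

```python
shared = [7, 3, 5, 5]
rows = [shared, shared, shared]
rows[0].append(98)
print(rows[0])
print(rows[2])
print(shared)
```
[7, 3, 5, 5, 98]
[7, 3, 5, 5, 98]
[7, 3, 5, 5, 98]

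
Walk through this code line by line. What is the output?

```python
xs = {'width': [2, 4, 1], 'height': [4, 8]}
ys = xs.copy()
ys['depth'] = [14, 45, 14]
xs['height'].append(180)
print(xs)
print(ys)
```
{'width': [2, 4, 1], 'height': [4, 8, 180]}
{'width': [2, 4, 1], 'height': [4, 8, 180], 'depth': [14, 45, 14]}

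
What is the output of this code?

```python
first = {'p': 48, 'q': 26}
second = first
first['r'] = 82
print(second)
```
{'p': 48, 'q': 26, 'r': 82}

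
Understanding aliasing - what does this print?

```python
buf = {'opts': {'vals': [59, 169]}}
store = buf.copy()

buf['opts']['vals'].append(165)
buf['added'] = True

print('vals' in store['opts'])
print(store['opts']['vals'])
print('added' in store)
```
True
[59, 169, 165]
False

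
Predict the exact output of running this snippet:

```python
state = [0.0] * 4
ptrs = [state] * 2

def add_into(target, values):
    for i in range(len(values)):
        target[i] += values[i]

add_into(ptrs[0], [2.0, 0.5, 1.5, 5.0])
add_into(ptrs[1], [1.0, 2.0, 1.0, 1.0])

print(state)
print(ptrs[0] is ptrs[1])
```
[3.0, 2.5, 2.5, 6.0]
True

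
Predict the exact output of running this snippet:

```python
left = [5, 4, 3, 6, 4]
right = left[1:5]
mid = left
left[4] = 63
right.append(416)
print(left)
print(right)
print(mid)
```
[5, 4, 3, 6, 63]
[4, 3, 6, 4, 416]
[5, 4, 3, 6, 63]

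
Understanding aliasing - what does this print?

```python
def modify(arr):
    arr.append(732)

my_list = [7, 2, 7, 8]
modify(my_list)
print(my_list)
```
[7, 2, 7, 8, 732]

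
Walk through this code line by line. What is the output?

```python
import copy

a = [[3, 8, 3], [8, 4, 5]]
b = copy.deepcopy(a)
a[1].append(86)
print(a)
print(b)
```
[[3, 8, 3], [8, 4, 5, 86]]
[[3, 8, 3], [8, 4, 5]]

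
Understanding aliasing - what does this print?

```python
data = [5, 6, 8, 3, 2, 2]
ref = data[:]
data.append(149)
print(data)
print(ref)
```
[5, 6, 8, 3, 2, 2, 149]
[5, 6, 8, 3, 2, 2]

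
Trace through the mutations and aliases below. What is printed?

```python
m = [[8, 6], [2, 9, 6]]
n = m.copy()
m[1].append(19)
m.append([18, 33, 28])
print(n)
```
[[8, 6], [2, 9, 6, 19]]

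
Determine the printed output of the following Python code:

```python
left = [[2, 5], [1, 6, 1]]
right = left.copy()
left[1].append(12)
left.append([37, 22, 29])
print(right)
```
[[2, 5], [1, 6, 1, 12]]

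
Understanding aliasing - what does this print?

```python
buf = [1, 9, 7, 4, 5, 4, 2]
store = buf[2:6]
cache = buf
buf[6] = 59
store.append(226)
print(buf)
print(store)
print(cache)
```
[1, 9, 7, 4, 5, 4, 59]
[7, 4, 5, 4, 226]
[1, 9, 7, 4, 5, 4, 59]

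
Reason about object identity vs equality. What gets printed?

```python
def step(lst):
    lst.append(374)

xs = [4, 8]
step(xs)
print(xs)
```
[4, 8, 374]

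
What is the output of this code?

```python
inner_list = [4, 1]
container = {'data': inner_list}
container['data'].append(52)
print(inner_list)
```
[4, 1, 52]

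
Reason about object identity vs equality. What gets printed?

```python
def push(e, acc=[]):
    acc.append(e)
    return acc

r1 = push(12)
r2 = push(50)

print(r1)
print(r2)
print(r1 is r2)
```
[12, 50]
[12, 50]
True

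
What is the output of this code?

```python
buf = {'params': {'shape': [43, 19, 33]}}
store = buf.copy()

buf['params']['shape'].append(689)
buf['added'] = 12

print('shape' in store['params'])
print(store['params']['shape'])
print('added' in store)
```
True
[43, 19, 33, 689]
False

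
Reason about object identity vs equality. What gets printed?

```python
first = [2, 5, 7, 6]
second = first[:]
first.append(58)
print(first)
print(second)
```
[2, 5, 7, 6, 58]
[2, 5, 7, 6]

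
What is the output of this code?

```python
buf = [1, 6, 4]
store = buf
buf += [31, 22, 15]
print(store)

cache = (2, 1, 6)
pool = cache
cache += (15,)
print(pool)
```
[1, 6, 4, 31, 22, 15]
(2, 1, 6)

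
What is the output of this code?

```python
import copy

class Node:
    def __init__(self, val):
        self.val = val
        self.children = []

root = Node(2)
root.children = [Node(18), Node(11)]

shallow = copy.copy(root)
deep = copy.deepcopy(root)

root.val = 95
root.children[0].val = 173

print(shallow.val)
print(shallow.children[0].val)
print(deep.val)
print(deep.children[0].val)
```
2
173
2
18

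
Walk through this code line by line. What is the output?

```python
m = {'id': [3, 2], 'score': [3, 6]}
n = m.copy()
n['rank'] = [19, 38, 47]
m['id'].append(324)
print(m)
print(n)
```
{'id': [3, 2, 324], 'score': [3, 6]}
{'id': [3, 2, 324], 'score': [3, 6], 'rank': [19, 38, 47]}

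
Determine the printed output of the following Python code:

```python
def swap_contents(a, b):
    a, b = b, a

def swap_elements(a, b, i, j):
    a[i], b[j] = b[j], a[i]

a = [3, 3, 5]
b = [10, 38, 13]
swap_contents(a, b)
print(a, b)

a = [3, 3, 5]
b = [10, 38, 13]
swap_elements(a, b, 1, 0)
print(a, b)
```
[3, 3, 5] [10, 38, 13]
[3, 10, 5] [3, 38, 13]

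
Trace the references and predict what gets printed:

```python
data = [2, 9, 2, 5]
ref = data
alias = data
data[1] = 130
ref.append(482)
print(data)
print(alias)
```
[2, 130, 2, 5, 482]
[2, 130, 2, 5, 482]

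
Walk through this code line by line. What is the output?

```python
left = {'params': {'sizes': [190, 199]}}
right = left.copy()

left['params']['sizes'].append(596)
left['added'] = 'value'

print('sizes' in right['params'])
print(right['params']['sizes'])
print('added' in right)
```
True
[190, 199, 596]
False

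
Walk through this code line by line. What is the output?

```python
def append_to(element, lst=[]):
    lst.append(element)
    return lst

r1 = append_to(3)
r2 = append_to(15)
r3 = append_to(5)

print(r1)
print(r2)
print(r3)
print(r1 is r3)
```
[3, 15, 5]
[3, 15, 5]
[3, 15, 5]
True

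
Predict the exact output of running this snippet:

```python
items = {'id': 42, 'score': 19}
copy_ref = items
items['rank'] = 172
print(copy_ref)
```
{'id': 42, 'score': 19, 'rank': 172}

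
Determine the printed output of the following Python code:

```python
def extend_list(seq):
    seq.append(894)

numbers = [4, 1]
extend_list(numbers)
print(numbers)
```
[4, 1, 894]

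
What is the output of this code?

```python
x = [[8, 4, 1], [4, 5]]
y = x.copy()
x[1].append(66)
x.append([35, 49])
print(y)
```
[[8, 4, 1], [4, 5, 66]]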